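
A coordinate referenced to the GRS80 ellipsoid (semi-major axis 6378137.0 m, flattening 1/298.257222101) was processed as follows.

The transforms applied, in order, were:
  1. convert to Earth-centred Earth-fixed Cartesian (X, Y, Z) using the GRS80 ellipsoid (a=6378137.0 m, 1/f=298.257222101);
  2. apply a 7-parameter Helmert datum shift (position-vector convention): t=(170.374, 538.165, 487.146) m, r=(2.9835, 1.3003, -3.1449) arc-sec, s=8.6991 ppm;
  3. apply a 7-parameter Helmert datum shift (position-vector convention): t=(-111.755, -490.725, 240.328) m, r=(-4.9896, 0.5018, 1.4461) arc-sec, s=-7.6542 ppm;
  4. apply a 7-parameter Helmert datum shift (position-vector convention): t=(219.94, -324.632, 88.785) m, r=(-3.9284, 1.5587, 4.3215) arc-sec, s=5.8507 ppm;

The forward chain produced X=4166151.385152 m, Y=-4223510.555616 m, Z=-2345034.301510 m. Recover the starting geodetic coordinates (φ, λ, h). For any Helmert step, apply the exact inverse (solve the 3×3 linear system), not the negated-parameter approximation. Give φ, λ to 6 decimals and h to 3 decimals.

start: X=4166151.3852, Y=-4223510.5556, Z=-2345034.3015 m
→ Helmert⁻¹: X=4165836.3123, Y=-4223203.8300, Z=-2345158.3183
→ Helmert⁻¹: X=4165956.0556, Y=-4222717.8953, Z=-2345508.6123
→ Helmert⁻¹: X=4165828.6225, Y=-4223189.7380, Z=-2345888.0030
→ geod (Bowring, a=6378137.000): φ=-21.70859600°, λ=-45.39176200°, h=3846.7380 m

φ=-21.708596°, λ=-45.391762°, h=3846.738 m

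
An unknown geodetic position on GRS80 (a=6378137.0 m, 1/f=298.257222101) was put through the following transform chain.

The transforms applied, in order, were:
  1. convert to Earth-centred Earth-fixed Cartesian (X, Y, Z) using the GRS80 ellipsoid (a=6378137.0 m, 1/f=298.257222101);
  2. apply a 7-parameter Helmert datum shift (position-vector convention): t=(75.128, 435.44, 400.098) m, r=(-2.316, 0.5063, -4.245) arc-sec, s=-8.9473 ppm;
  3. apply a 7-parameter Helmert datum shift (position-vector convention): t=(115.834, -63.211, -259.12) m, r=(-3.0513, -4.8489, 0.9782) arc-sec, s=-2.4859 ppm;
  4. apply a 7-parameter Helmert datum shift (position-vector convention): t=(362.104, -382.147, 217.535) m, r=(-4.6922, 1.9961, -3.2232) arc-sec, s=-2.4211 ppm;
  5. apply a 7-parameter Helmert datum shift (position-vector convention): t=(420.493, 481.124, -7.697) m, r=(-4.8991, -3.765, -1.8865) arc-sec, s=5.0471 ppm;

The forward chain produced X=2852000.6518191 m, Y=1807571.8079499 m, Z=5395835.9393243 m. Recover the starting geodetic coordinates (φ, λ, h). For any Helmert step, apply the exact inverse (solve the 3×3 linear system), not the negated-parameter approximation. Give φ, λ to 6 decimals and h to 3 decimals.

start: X=2852000.6518, Y=1807571.8079, Z=5395835.9393 m
→ Helmert⁻¹: X=2851647.7310, Y=1806979.4861, Z=5395807.2698
→ Helmert⁻¹: X=2851212.0727, Y=1807287.8204, Z=5395671.5033
→ Helmert⁻¹: X=2851238.7447, Y=1807262.1802, Z=5395903.7448
→ Helmert⁻¹: X=2851138.6977, Y=1806841.0008, Z=5395579.2086
→ geod (Bowring, a=6378137.000): φ=58.14282200°, λ=32.36350200°, h=1682.0680 m

φ=58.142822°, λ=32.363502°, h=1682.068 m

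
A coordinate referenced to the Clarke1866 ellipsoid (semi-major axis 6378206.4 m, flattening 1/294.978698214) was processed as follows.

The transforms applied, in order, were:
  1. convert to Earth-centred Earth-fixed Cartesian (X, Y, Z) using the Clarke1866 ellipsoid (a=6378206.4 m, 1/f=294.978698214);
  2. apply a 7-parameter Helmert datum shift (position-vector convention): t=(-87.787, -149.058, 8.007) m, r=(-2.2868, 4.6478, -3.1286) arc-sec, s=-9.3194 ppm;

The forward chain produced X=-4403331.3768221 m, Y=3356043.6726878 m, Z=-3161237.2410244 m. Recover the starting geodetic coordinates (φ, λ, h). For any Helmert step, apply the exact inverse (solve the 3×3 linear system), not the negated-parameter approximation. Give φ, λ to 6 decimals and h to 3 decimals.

φ=-29.894140°, λ=142.685151°, h=2615.810 m

start: X=-4403331.3768, Y=3356043.6727, Z=-3161237.2410 m
→ Helmert⁻¹: X=-4403264.2972, Y=3356192.2693, Z=-3161336.7196
→ geod (Bowring, a=6378206.400): φ=-29.89414000°, λ=142.68515100°, h=2615.8100 m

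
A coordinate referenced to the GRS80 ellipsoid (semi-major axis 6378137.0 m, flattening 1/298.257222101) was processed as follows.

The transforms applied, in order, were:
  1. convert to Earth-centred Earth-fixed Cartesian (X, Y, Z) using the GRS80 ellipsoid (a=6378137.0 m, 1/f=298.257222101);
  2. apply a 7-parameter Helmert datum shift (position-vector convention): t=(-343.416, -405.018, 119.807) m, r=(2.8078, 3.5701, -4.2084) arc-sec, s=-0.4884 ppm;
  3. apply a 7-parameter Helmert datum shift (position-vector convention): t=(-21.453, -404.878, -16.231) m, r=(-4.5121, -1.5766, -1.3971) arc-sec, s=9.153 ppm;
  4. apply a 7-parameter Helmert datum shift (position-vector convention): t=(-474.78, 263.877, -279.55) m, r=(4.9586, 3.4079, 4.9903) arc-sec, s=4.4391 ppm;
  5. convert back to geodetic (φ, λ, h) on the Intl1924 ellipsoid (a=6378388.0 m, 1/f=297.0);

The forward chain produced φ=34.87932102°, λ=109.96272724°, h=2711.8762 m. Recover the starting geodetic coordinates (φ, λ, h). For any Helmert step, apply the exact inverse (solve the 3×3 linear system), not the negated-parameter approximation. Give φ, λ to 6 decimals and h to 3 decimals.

start: φ=34.879321°, λ=109.962727°, h=2711.876 m
→ ECEF (a=6378388.000, f=1/297.0): X=-1789169.5590, Y=4925670.6409, Z=3628499.0009
→ Helmert⁻¹: X=-1788627.6245, Y=4925515.4049, Z=3628614.4816
→ Helmert⁻¹: X=-1788595.4281, Y=4925783.7023, Z=3628718.9242
→ Helmert⁻¹: X=-1788416.1977, Y=4926204.0308, Z=3628502.8765
→ geod (Bowring, a=6378137.000): φ=34.87732000°, λ=109.95299500°, h=3135.6270 m

φ=34.877320°, λ=109.952995°, h=3135.627 m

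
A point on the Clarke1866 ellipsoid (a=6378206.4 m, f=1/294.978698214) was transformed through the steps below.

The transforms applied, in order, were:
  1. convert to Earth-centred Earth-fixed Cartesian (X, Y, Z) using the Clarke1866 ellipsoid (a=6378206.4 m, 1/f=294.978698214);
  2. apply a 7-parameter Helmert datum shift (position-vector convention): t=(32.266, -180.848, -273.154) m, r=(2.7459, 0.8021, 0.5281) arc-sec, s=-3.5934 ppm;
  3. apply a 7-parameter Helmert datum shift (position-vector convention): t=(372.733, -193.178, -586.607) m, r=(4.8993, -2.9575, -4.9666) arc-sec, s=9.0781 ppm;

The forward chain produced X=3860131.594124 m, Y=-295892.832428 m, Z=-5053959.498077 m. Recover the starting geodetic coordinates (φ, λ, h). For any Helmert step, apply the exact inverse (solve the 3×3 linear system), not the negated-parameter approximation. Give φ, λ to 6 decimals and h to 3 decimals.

start: X=3860131.5941, Y=-295892.8324, Z=-5053959.4981 m
→ Helmert⁻¹: X=3859658.4857, Y=-295724.0645, Z=-5053375.3335
→ Helmert⁻¹: X=3859658.9820, Y=-295621.4298, Z=-5053101.3929
→ geod (Bowring, a=6378206.400): φ=-52.73349200°, λ=-4.37988300°, h=835.6780 m

φ=-52.733492°, λ=-4.379883°, h=835.678 m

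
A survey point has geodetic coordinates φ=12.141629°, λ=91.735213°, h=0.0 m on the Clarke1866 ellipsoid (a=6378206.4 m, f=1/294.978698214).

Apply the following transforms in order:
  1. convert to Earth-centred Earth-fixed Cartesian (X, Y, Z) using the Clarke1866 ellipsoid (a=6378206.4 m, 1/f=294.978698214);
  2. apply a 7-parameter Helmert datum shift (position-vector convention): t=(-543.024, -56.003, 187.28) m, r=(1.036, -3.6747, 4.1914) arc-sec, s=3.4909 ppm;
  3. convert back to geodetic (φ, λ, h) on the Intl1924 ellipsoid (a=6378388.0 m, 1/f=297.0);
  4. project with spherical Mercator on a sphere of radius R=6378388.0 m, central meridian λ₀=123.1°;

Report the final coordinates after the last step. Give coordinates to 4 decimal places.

start: φ=12.141629°, λ=91.735213°, h=0.000 m
→ ECEF (a=6378206.400, f=1/294.978698214): X=-188843.5651, Y=6233604.2187, Z=1332640.5541
→ Helmert 7p (PV): X=-189537.6603, Y=6233559.4458, Z=1332860.4313
→ geod (Bowring, a=6378388.000): φ=12.14307412°, λ=91.74159936°, h=-164.9794 m
→ merc (R=6378388.0, λ₀=123.1°): E=-3490938.5652, N=1362049.1024

E=-3490938.5652 m, N=1362049.1024 m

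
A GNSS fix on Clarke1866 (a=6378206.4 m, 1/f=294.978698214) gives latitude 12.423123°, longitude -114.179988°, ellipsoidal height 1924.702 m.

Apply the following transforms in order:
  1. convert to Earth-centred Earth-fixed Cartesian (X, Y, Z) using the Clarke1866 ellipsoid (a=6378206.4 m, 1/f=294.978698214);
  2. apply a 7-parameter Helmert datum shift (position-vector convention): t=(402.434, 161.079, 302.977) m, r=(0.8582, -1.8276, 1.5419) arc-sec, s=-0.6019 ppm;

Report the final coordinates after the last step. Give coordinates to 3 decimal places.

X=-2552105.560 m, Y=-5684828.956 m, Z=1363736.060 m

start: φ=12.423123°, λ=-114.179988°, h=1924.702 m
→ ECEF (a=6378206.400, f=1/294.978698214): X=-2552539.9462, Y=-5684968.7026, Z=1363480.1731
→ Helmert 7p (PV): X=-2552105.5598, Y=-5684828.9559, Z=1363736.0595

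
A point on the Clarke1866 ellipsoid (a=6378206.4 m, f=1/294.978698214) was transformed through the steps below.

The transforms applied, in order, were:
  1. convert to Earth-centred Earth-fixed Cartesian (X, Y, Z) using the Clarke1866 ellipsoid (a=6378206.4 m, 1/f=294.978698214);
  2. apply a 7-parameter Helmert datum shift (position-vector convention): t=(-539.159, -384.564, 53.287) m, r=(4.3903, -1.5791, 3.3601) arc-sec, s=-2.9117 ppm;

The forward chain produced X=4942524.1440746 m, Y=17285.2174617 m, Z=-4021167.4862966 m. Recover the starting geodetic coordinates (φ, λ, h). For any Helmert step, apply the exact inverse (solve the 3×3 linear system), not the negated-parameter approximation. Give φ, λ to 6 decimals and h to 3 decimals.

start: X=4942524.1441, Y=17285.2175, Z=-4021167.4863 m
→ Helmert⁻¹: X=4943047.1954, Y=17503.7177, Z=-4021270.6969
→ geod (Bowring, a=6378206.400): φ=-39.31943600°, λ=0.20288800°, h=2608.1200 m

φ=-39.319436°, λ=0.202888°, h=2608.120 m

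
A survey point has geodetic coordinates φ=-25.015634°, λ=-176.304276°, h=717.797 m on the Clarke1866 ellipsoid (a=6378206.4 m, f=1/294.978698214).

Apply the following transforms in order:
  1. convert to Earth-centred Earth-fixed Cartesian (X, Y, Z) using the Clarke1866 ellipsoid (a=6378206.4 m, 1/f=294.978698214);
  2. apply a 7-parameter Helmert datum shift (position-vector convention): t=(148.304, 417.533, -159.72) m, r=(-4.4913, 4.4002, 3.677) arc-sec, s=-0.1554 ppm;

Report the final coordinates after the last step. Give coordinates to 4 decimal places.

X=-5771906.8904 m, Y=-372569.9666 m, Z=-2680822.0472 m

start: φ=-25.015634°, λ=-176.304276°, h=717.797 m
→ ECEF (a=6378206.400, f=1/294.978698214): X=-5772005.5488, Y=-372826.2896, Z=-2680793.9948
→ Helmert 7p (PV): X=-5771906.8904, Y=-372569.9666, Z=-2680822.0472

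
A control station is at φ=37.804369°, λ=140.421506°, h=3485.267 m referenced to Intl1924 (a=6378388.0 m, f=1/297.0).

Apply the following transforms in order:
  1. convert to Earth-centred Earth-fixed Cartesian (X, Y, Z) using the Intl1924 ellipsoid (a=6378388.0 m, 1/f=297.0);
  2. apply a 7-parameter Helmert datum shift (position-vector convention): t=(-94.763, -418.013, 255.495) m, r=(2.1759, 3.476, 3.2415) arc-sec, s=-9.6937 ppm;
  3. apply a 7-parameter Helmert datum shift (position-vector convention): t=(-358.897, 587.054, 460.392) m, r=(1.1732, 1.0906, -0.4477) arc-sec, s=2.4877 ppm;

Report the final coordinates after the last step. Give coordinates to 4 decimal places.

start: φ=37.804369°, λ=140.421506°, h=3485.267 m
→ ECEF (a=6378388.000, f=1/297.0): X=-3891334.6709, Y=3216732.5411, Z=3890509.6653
→ Helmert 7p (PV): X=-3891376.7010, Y=3216181.1526, Z=3890826.9567
→ Helmert 7p (PV): X=-3891717.7255, Y=3216762.5234, Z=3891335.8963

X=-3891717.7255 m, Y=3216762.5234 m, Z=3891335.8963 m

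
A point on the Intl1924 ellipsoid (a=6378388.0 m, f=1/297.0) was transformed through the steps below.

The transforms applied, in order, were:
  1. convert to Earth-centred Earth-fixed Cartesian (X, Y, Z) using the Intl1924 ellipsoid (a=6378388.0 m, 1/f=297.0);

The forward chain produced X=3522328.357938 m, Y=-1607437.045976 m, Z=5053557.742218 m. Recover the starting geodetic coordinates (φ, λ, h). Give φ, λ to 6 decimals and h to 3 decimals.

φ=52.728895°, λ=-24.529888°, h=1416.599 m

start: X=3522328.3579, Y=-1607437.0460, Z=5053557.7422 m
→ geod (Bowring, a=6378388.000): φ=52.72889500°, λ=-24.52988800°, h=1416.5990 m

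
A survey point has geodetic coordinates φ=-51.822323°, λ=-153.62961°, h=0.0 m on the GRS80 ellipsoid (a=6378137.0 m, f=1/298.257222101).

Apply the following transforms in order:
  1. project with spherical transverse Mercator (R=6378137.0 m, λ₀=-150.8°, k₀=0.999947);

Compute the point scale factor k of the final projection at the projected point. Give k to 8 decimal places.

start: φ=-51.822323°, λ=-153.629610°, h=0.000 m
→ into tm (λ₀=-150.8°): φ=-51.82232300°, λ−λ₀=-2.82961000°
scale k = 1.00041283

1.00041283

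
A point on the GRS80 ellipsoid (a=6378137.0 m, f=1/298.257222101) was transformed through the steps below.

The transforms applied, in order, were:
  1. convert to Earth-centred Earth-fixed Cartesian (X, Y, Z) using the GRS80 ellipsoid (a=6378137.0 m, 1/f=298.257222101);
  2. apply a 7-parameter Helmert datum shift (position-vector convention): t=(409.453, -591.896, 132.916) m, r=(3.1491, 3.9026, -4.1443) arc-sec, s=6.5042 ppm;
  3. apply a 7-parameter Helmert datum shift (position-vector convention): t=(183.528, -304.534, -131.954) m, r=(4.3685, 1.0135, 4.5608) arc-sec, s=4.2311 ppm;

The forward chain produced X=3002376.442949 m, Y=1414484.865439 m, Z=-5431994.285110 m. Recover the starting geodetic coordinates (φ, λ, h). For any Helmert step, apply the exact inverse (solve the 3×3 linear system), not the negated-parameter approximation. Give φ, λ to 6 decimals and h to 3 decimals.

start: X=3002376.4429, Y=1414484.8654, Z=-5431994.2851 m
→ Helmert⁻¹: X=3002238.1811, Y=1414601.9880, Z=-5431854.5567
→ Helmert⁻¹: X=3001883.5438, Y=1415162.0631, Z=-5431916.9512
→ geod (Bowring, a=6378137.000): φ=-58.74723800°, λ=25.24034800°, h=2965.6500 m

φ=-58.747238°, λ=25.240348°, h=2965.650 m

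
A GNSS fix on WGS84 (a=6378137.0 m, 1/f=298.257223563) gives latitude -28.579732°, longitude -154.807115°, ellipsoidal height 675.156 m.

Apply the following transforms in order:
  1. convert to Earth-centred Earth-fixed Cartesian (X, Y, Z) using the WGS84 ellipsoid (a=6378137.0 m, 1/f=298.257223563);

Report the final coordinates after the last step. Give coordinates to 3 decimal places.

X=-5072633.361 m, Y=-2386230.712 m, Z=-3033402.579 m

start: φ=-28.579732°, λ=-154.807115°, h=675.156 m
→ ECEF (a=6378137.000, f=1/298.257223563): X=-5072633.3614, Y=-2386230.7123, Z=-3033402.5789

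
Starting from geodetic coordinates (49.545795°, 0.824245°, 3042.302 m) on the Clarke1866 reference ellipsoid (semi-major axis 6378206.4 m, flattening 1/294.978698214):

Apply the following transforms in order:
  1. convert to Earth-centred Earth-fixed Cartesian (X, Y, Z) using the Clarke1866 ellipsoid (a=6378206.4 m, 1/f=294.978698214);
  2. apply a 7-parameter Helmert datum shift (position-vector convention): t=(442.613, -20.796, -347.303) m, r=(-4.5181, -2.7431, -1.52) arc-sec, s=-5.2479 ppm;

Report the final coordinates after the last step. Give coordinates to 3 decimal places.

X=4148470.982 m, Y=59732.180 m, Z=4831954.910 m

start: φ=49.545795°, λ=0.824245°, h=3042.302 m
→ ECEF (a=6378206.400, f=1/294.978698214): X=4148113.9616, Y=59678.0094, Z=4832273.7143
→ Helmert 7p (PV): X=4148470.9818, Y=59732.1796, Z=4831954.9100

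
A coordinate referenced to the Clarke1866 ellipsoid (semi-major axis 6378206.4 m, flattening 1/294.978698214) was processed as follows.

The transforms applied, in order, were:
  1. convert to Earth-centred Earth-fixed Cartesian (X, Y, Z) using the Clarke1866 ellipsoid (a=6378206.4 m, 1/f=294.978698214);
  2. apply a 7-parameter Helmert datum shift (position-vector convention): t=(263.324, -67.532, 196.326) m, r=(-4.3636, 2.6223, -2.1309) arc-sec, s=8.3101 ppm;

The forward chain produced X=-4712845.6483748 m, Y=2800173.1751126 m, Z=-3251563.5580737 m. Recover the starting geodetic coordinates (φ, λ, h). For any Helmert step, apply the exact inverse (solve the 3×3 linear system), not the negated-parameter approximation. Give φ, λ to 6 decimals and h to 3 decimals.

start: X=-4712845.6484, Y=2800173.1751, Z=-3251563.5581 m
→ Helmert⁻¹: X=-4713057.3951, Y=2800237.5384, Z=-3251733.5403
→ geod (Bowring, a=6378206.400): φ=-30.84513700°, λ=149.28356500°, h=1452.8980 m

φ=-30.845137°, λ=149.283565°, h=1452.898 m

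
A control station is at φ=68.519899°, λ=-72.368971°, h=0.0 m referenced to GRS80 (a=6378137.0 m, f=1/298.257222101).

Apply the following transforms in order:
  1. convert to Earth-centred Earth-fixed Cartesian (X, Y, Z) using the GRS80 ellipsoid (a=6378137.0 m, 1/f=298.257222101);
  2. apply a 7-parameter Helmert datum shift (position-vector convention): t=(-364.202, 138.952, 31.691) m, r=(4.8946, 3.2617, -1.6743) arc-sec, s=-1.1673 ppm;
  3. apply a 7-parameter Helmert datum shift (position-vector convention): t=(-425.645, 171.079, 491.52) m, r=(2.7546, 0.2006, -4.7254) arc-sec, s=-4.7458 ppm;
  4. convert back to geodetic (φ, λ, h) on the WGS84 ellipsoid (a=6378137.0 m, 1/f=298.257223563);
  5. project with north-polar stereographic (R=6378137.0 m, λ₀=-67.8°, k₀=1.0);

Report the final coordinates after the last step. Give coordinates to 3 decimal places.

E=-193428.511 m, N=-2411367.175 m

start: φ=68.519899°, λ=-72.368971°, h=0.000 m
→ ECEF (a=6378137.000, f=1/298.257222101): X=709459.9143, Y=-2232305.7973, Z=5912571.8860
→ Helmert 7p (PV): X=709170.2604, Y=-2232310.3017, Z=5912532.4846
→ Helmert 7p (PV): X=708695.8593, Y=-2232223.8348, Z=5912965.4436
→ geod (Bowring, a=6378137.000): φ=68.52377224°, λ=-72.38617766°, h=252.9315 m
→ stereo (R=6378137.0, λ₀=-67.8°): E=-193428.5105, N=-2411367.1755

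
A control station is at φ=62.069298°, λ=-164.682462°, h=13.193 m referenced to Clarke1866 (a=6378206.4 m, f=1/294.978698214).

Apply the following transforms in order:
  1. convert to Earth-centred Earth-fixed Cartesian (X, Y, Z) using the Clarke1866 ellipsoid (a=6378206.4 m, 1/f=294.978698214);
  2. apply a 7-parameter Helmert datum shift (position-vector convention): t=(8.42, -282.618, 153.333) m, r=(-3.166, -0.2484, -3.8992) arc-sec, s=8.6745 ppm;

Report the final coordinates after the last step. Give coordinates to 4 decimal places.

X=-2889131.0922 m, Y=-791465.6644 m, Z=5612164.1129 m

start: φ=62.069298°, λ=-164.682462°, h=13.193 m
→ ECEF (a=6378206.400, f=1/294.978698214): X=-2889092.7333, Y=-791316.9373, Z=5611953.4321
→ Helmert 7p (PV): X=-2889131.0922, Y=-791465.6644, Z=5612164.1129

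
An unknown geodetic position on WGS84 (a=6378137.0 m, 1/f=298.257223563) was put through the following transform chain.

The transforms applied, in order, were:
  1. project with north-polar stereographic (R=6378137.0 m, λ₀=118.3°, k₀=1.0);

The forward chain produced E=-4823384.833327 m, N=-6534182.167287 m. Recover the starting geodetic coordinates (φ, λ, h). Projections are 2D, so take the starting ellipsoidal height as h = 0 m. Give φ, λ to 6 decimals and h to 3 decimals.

start: E=-4823384.8333, N=-6534182.1673 m
→ stereo⁻¹: φ=25.03215300°, λ=81.86609900°

φ=25.032153°, λ=81.866099°, h=0.000 m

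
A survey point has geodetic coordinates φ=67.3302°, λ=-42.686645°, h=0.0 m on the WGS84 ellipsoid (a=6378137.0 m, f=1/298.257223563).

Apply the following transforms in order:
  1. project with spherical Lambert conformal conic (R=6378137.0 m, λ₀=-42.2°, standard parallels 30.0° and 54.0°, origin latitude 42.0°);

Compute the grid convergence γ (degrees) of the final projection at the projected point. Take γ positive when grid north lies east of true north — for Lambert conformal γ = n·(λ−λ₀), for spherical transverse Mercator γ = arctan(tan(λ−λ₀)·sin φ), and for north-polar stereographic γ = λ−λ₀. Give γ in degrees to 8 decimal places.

-0.32807447

start: φ=67.330200°, λ=-42.686645°, h=0.000 m
→ into lcc (λ₀=-42.2°): φ=67.33020000°, λ−λ₀=-0.48664500°
convergence γ = -0.32807447°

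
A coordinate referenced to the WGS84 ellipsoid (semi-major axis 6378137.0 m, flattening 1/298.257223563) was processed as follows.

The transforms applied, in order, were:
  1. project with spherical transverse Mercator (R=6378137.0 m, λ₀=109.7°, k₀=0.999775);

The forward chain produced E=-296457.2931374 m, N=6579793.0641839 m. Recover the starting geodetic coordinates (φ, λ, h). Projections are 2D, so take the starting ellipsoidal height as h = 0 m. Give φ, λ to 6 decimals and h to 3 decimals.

start: E=-296457.2931, N=6579793.0642 m
→ tm⁻¹: φ=59.01729400°, λ=104.52219000°

φ=59.017294°, λ=104.522190°, h=0.000 m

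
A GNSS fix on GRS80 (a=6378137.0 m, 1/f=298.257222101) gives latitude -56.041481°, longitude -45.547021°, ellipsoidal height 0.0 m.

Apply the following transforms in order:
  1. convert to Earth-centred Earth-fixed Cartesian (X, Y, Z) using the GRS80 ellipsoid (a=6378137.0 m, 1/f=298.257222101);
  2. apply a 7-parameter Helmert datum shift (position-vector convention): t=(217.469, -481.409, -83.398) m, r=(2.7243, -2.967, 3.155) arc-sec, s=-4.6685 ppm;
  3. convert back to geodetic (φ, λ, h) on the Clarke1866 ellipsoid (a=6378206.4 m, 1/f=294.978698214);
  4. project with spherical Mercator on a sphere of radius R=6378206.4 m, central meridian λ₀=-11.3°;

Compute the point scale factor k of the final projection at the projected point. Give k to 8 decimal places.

1.79015195

start: φ=-56.041481°, λ=-45.547021°, h=0.000 m
→ ECEF (a=6378137.000, f=1/298.257222101): X=2500864.6743, Y=-2549079.5603, Z=-5267023.5303
→ Helmert 7p (PV): X=2501185.2209, Y=-2549441.2508, Z=-5267080.0334
→ geod (Bowring, a=6378206.400): φ=-56.04015147°, λ=-45.54741382°, h=410.5900 m
→ into merc (λ₀=-11.3°): φ=-56.04015147°, λ−λ₀=-34.24741382°
scale k = 1.79015195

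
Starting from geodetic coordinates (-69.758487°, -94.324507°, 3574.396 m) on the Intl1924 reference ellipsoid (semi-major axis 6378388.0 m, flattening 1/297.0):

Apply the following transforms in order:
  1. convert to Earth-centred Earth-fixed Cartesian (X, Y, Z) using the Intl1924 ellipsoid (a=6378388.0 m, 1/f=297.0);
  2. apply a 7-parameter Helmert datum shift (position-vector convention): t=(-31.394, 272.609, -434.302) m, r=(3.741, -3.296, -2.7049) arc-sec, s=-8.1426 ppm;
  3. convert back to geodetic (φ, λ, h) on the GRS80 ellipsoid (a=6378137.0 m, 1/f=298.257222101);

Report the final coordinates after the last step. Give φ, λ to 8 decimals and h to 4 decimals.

start: φ=-69.758487°, λ=-94.324507°, h=3574.396 m
→ ECEF (a=6378388.000, f=1/297.0): X=-166990.7989, Y=-2208273.0994, Z=-5965264.6596
→ Helmert 7p (PV): X=-166954.4707, Y=-2207872.1290, Z=-5965693.1081
→ geod (Bowring, a=6378137.000): φ=-69.76266576°, λ=-94.32435201°, h=4007.7231 m

φ=-69.76266576°, λ=-94.32435201°, h=4007.7231 m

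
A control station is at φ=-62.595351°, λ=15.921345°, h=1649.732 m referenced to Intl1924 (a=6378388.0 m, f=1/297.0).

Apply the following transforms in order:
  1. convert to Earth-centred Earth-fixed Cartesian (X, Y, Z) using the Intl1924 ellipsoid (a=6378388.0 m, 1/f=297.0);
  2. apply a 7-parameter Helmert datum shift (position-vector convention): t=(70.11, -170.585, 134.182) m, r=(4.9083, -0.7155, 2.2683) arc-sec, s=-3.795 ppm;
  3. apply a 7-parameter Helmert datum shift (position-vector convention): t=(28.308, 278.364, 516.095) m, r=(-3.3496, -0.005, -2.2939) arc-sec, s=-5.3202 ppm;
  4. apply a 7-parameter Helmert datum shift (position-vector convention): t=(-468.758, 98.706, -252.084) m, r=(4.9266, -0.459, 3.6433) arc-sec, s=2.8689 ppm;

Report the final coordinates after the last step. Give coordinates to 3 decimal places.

X=2831042.228 m, Y=808117.950 m, Z=-5640474.808 m

start: φ=-62.595351°, λ=15.921345°, h=1649.732 m
→ ECEF (a=6378388.000, f=1/297.0): X=2831412.1669, Y=807689.5011, Z=-5640949.8275
→ Helmert 7p (PV): X=2831482.2170, Y=807681.2201, Z=-5640765.1966
→ Helmert 7p (PV): X=2831504.5800, Y=807832.1962, Z=-5640232.1391
→ Helmert 7p (PV): X=2831042.2276, Y=808117.9498, Z=-5640474.8084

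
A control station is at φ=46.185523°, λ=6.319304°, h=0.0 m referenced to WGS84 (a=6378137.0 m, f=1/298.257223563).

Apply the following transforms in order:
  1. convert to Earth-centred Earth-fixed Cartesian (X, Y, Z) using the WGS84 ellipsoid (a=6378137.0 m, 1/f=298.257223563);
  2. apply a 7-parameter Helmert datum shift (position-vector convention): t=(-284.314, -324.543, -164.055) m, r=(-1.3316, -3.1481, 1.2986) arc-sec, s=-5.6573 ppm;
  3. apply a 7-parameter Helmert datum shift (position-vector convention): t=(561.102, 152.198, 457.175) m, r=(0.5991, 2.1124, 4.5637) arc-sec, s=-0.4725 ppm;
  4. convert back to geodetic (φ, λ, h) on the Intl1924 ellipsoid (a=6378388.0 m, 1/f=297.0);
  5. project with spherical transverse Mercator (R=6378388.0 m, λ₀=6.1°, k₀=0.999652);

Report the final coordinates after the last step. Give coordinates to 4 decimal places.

E=16838.7736 m, N=5139924.1304 m

start: φ=46.185523°, λ=6.319304°, h=0.000 m
→ ECEF (a=6378137.000, f=1/298.257223563): X=4396585.8188, Y=486886.9941, Z=4579548.3712
→ Helmert 7p (PV): X=4396203.6721, Y=486616.9409, Z=4579422.3672
→ Helmert 7p (PV): X=4396798.8290, Y=486852.8758, Z=4579833.7694
→ geod (Bowring, a=6378388.000): φ=46.18677190°, λ=6.31856111°, h=146.4150 m
→ tm (R=6378388.0, λ₀=6.1°): E=16838.7736, N=5139924.1304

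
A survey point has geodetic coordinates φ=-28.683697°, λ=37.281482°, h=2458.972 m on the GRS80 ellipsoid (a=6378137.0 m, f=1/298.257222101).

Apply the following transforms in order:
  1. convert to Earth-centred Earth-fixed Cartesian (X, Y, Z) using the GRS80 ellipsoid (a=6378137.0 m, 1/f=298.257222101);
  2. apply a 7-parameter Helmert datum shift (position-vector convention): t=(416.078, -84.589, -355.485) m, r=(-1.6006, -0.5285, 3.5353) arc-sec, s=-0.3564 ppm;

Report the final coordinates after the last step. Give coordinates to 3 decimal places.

X=4457629.204 m, Y=3393216.981 m, Z=-3044742.575 m

start: φ=-28.683697°, λ=37.281482°, h=2458.972 m
→ ECEF (a=6378137.000, f=1/298.257222101): X=4457265.0736, Y=3393250.0076, Z=-3044373.2640
→ Helmert 7p (PV): X=4457629.2045, Y=3393216.9809, Z=-3044742.5748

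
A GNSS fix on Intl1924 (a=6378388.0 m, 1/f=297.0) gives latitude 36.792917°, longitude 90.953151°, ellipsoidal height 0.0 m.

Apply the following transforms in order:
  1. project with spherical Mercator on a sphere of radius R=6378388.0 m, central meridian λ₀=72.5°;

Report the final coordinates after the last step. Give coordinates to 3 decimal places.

E=2054276.212 m, N=4410454.820 m

start: φ=36.792917°, λ=90.953151°, h=0.000 m
→ merc (R=6378388.0, λ₀=72.5°): E=2054276.2120, N=4410454.8197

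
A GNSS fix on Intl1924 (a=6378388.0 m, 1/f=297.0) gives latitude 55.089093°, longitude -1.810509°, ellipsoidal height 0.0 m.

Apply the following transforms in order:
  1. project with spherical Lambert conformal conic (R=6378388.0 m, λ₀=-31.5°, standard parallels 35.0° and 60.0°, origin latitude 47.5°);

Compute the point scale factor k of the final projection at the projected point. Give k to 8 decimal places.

start: φ=55.089093°, λ=-1.810509°, h=0.000 m
→ into lcc (λ₀=-31.5°): φ=55.08909300°, λ−λ₀=29.68949100°
scale k = 0.98401032

0.98401032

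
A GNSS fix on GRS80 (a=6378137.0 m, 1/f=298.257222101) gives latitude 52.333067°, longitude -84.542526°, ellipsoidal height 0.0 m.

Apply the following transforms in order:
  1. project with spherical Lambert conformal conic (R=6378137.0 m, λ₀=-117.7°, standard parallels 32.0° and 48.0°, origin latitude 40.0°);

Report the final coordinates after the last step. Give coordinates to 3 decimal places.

E=2235822.500 m, N=1792394.527 m

start: φ=52.333067°, λ=-84.542526°, h=0.000 m
→ lcc (R=6378137.0, λ₀=-117.7°): E=2235822.5004, N=1792394.5274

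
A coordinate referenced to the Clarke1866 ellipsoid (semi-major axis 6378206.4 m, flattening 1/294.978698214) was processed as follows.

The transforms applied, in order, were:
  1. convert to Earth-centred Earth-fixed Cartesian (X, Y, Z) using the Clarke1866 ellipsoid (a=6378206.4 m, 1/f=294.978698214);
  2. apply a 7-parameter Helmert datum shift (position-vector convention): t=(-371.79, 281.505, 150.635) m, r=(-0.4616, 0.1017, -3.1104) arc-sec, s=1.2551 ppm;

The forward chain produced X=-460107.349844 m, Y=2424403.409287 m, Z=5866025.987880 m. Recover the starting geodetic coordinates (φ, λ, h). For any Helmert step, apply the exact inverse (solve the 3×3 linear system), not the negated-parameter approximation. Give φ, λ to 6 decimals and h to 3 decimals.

start: X=-460107.3498, Y=2424403.4093, Z=5866025.9879 m
→ Helmert⁻¹: X=-459774.4296, Y=2424098.8013, Z=5865873.1888
→ geod (Bowring, a=6378206.400): φ=67.32596200°, λ=100.73961700°, h=3835.6260 m

φ=67.325962°, λ=100.739617°, h=3835.626 m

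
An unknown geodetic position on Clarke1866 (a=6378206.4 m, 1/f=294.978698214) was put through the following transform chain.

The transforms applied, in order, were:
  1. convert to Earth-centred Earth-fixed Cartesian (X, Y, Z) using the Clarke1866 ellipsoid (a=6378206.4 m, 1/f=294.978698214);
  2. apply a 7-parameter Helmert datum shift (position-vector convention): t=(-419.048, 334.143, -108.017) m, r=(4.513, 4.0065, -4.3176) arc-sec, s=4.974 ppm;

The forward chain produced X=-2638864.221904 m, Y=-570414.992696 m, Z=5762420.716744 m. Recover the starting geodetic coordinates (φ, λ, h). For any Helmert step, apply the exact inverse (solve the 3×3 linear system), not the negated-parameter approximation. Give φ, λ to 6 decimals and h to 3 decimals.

φ=65.047408°, λ=-167.795755°, h=2989.957 m

start: X=-2638864.2219, Y=-570414.9927, Z=5762420.7167 m
→ Helmert⁻¹: X=-2638532.0352, Y=-570675.4468, Z=5762461.3062
→ geod (Bowring, a=6378206.400): φ=65.04740800°, λ=-167.79575500°, h=2989.9570 m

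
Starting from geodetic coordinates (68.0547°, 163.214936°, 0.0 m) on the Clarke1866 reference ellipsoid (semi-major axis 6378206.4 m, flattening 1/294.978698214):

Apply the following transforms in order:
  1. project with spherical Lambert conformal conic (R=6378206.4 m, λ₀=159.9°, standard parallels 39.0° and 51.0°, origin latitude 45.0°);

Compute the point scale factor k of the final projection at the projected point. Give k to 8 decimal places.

1.09900871

start: φ=68.054700°, λ=163.214936°, h=0.000 m
→ into lcc (λ₀=159.9°): φ=68.05470000°, λ−λ₀=3.31493600°
scale k = 1.09900871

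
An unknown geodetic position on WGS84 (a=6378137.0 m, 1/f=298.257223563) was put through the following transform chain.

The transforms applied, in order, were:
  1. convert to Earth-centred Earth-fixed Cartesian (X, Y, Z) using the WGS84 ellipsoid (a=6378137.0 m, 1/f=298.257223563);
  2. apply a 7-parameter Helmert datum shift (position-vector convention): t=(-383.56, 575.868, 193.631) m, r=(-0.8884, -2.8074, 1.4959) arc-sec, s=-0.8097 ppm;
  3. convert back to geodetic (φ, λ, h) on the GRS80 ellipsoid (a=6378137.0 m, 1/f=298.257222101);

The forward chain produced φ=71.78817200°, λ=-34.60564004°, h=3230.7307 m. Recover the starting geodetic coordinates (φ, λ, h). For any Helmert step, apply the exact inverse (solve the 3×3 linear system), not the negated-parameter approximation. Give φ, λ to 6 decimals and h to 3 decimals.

start: φ=71.788172°, λ=-34.605640°, h=3230.731 m
→ ECEF (a=6378137.000, f=1/298.257222101): X=1646509.3081, Y=-1136089.9164, Z=6039409.4468
→ Helmert⁻¹: X=1646968.1552, Y=-1136704.6604, Z=6039193.3936
→ geod (Bowring, a=6378137.000): φ=71.78138300°, λ=-34.61266600°, h=3252.6960 m

φ=71.781383°, λ=-34.612666°, h=3252.696 m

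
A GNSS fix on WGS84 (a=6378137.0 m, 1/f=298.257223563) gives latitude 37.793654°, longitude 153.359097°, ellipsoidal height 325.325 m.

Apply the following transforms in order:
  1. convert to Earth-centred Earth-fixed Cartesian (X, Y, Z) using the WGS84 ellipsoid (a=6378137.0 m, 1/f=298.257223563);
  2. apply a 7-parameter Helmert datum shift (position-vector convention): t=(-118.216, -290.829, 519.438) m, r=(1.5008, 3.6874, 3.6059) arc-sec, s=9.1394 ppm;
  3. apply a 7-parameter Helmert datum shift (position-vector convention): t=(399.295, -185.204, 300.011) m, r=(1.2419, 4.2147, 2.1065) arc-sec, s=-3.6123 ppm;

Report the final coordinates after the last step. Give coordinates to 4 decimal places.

X=-4510620.1702 m, Y=2262310.9724 m, Z=3888613.7959 m

start: φ=37.793654°, λ=153.359097°, h=325.325 m
→ ECEF (a=6378137.000, f=1/298.257223563): X=-4510962.5977, Y=2262951.1243, Z=3887569.9539
→ Helmert 7p (PV): X=-4511092.1034, Y=2262573.8298, Z=3888222.0308
→ Helmert 7p (PV): X=-4510620.1702, Y=2262310.9724, Z=3888613.7959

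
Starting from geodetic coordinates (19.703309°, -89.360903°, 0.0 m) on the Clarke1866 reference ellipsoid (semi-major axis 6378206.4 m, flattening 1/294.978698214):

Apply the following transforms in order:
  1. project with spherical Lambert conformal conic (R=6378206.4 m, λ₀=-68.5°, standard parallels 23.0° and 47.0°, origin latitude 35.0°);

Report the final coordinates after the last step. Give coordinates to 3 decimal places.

E=-2199040.467 m, N=-1453762.172 m

start: φ=19.703309°, λ=-89.360903°, h=0.000 m
→ lcc (R=6378206.4, λ₀=-68.5°): E=-2199040.4665, N=-1453762.1716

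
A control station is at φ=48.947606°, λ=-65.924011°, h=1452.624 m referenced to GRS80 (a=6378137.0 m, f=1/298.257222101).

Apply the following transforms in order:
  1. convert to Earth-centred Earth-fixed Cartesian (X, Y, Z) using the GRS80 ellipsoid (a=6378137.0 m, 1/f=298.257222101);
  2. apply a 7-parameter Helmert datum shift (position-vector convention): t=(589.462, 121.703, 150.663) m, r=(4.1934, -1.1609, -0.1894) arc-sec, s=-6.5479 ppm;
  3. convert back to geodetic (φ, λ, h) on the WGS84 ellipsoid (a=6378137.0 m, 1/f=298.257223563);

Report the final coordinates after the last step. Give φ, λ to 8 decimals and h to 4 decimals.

start: φ=48.947606°, λ=-65.924011°, h=1452.624 m
→ ECEF (a=6378137.000, f=1/298.257222101): X=1712477.3632, Y=-3832599.2951, Z=4787829.5178
→ Helmert 7p (PV): X=1713025.1461, Y=-3832551.4059, Z=4787880.5518
→ geod (Bowring, a=6378137.000): φ=48.94668855°, λ=-65.91691837°, h=1609.1776 m

φ=48.94668855°, λ=-65.91691837°, h=1609.1776 m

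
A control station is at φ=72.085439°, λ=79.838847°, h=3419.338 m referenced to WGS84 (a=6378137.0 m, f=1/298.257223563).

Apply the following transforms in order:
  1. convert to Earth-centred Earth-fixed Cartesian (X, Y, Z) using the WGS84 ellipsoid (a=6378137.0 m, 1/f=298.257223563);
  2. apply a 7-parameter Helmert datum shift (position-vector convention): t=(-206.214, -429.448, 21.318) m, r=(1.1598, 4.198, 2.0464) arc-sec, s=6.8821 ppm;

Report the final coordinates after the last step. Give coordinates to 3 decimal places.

X=347253.516 m, Y=1937601.032 m, Z=6049945.973 m

start: φ=72.085439°, λ=79.838847°, h=3419.338 m
→ ECEF (a=6378137.000, f=1/298.257223563): X=347353.4361, Y=1938047.7143, Z=6049879.1909
→ Helmert 7p (PV): X=347253.5156, Y=1937601.0324, Z=6049945.9726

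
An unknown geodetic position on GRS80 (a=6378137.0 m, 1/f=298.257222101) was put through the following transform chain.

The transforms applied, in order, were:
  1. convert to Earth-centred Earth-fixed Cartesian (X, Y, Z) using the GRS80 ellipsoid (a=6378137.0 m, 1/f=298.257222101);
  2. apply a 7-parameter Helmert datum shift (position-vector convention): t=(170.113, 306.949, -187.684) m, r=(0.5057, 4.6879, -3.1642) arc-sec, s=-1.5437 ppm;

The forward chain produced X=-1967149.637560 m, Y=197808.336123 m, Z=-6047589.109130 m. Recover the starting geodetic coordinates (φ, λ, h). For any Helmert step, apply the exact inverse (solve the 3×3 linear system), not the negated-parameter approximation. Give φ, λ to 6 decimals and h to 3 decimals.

φ=-72.009358°, λ=174.268130°, h=3624.282 m

start: X=-1967149.6376, Y=197808.3361, Z=-6047589.1091 m
→ Helmert⁻¹: X=-1967188.3726, Y=197456.6878, Z=-6047455.9541
→ geod (Bowring, a=6378137.000): φ=-72.00935800°, λ=174.26813000°, h=3624.2820 m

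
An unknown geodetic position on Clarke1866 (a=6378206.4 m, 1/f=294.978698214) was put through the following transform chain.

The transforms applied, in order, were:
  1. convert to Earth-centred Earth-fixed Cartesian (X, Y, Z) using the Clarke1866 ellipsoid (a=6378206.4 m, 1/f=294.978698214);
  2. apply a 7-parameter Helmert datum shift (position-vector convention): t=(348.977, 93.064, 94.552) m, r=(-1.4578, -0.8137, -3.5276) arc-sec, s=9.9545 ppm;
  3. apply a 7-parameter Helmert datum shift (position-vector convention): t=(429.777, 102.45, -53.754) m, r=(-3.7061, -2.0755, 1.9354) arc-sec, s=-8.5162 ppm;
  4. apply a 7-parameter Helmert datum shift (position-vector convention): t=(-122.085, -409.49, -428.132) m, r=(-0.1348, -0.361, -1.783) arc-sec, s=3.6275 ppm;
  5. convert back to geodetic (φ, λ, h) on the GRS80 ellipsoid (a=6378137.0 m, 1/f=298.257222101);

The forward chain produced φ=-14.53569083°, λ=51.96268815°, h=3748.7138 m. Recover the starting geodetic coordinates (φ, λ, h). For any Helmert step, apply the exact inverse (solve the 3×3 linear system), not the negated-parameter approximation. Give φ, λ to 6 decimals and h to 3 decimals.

start: φ=-14.535691°, λ=51.962688°, h=3748.714 m
→ ECEF (a=6378137.000, f=1/298.257222101): X=3807288.8148, Y=4866571.7273, Z=-1591364.0350
→ Helmert⁻¹: X=3807352.2326, Y=4866997.5138, Z=-1590933.6147
→ Helmert⁻¹: X=3806984.5357, Y=4866929.3741, Z=-1590844.2687
→ Helmert⁻¹: X=3806508.1554, Y=4866864.2075, Z=-1590903.6031
→ geod (Bowring, a=6378206.400): φ=-14.53327400°, λ=51.97006100°, h=3336.1090 m

φ=-14.533274°, λ=51.970061°, h=3336.109 m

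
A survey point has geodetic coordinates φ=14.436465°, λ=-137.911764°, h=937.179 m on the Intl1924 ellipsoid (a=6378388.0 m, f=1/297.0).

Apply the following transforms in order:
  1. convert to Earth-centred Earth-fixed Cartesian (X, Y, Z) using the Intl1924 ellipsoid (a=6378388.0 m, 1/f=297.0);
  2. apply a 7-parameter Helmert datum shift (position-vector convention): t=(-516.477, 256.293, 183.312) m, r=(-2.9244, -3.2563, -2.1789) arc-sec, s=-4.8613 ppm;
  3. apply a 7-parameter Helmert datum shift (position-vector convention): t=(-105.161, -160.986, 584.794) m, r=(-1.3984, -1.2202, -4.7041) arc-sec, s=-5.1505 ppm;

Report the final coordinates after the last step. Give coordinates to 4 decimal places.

start: φ=14.436465°, λ=-137.911764°, h=937.179 m
→ ECEF (a=6378388.000, f=1/297.0): X=-4585657.8839, Y=-4141749.9428, Z=1580045.6905
→ Helmert 7p (PV): X=-4586220.7643, Y=-4141402.6730, Z=1580207.6491
→ Helmert 7p (PV): X=-4586406.1008, Y=-4141427.0222, Z=1580785.2507

X=-4586406.1008 m, Y=-4141427.0222 m, Z=1580785.2507 m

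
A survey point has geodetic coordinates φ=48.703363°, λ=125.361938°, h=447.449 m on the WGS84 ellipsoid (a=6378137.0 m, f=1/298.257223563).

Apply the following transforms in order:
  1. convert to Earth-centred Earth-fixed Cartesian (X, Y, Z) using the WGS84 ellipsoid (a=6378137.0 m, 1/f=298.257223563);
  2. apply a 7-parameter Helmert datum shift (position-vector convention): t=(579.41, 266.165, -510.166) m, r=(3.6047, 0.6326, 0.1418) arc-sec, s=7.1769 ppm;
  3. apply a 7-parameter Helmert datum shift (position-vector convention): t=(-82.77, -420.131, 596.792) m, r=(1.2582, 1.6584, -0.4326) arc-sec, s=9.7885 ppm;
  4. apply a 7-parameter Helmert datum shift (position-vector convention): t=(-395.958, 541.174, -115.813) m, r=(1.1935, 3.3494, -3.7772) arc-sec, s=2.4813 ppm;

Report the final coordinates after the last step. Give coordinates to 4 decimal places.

X=-2440623.3880 m, Y=3439843.3970 m, Z=4769419.7258 m

start: φ=48.703363°, λ=125.361938°, h=447.449 m
→ ECEF (a=6378137.000, f=1/298.257223563): X=-2440874.8584, Y=3439481.2061, Z=4769188.4452
→ Helmert 7p (PV): X=-2440300.7040, Y=3439687.0305, Z=4768780.1023
→ Helmert 7p (PV): X=-2440361.8046, Y=3439276.5975, Z=4769464.1762
→ Helmert 7p (PV): X=-2440623.3880, Y=3439843.3970, Z=4769419.7258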